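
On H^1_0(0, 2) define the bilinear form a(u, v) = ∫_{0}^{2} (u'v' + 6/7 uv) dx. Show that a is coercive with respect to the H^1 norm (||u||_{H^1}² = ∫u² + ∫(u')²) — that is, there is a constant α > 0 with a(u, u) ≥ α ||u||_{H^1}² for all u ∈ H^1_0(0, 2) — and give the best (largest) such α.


α = (24/7 + π^2)/(4 + π^2)

Coercivity of a(·,·) on H^1_0(0, 2) means a(u, u) ≥ α ||u||_{H^1}² for every u ∈ H^1_0.
The interval has length L = 2, and Poincaré/coercivity depend only on L. Here a(u, u) = ∫(u')² + (6/7)·∫u².
Here 0 < c = 6/7 < 1. The condition a(u,u) ≥ α||u||_{H^1}² reads (1−α)∫(u')² ≥ (α−c)∫u². Any admissible α is ≤ 1 (rapidly oscillating u have ∫u²/∫(u')² → 0), and α = 1 would force 0 ≥ (1−c)∫u², impossible since c < 1; so 1−α > 0. By the sharp Poincaré inequality on H^1_0 of an interval of length L, ∫(u')² ≥ (π/L)²∫u² with equality for the first sine mode sin(π(x−x₀)/L) (x₀ the left endpoint), so the inequality holds for all u iff (1−α)(π/L)² ≥ α − c, i.e. α ≤ ((π/L)² + c)/((π/L)² + 1) = (1 + c(L/π)²)/(1 + (L/π)²). With (π/L)² = π^2/4 and c = 6/7, the largest admissible constant is α = ((π/L)² + c)/((π/L)² + 1).
Simplifying, α = (24/7 + π^2)/(4 + π^2).


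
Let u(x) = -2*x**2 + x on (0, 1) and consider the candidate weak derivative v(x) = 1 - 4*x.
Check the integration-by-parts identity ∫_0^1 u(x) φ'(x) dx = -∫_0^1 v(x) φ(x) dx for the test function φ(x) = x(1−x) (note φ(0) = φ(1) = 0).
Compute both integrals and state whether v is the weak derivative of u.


LHS = 1/6, RHS = 1/6. Yes, v = u' weakly.

u(x) = -2*x**2 + x, classical derivative u'(x) = 1 - 4*x.
φ(x) = x(1−x), so φ'(x) = 1 - 2*x.
Note φ(0) = φ(1) = 0, so the boundary term u·φ vanishes.
LHS = ∫_0^1 u(x) φ'(x) dx = ∫_0^1 (4*x^3 - 4*x^2 + x) dx. Term by term:
  ∫_0^1 4*x^3 dx = 1;  ∫_0^1 -4*x^2 dx = -4/3;  ∫_0^1 x dx = 1/2.
Sum: 1 − 4/3 + 1/2 = 1/6.
So LHS = 1/6.
∫_0^1 v(x) φ(x) dx = ∫_0^1 (4*x^3 - 5*x^2 + x) dx. Term by term:
  ∫_0^1 4*x^3 dx = 1;  ∫_0^1 -5*x^2 dx = -5/3;  ∫_0^1 x dx = 1/2.
Sum: 1 − 5/3 + 1/2 = -1/6.
So RHS = -∫_0^1 v(x) φ(x) dx = 1/6.
LHS = RHS, so the identity holds for this test φ.
Moreover u is smooth here and v(x) = u'(x) = 1 - 4*x pointwise, so the identity holds for every test function. Hence v is the weak derivative of u.


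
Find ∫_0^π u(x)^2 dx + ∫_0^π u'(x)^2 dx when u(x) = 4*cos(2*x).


||u||_{H^1(0,π)}^2 = 40*π

u'(x) = -8*sin(2*x).
Expand u² and (u')² and integrate term by term on (0, π), using: for integers n ≥ 1, ∫_0^π sin²(nx) dx = ∫_0^π cos²(nx) dx = π/2; for n ≠ n', ∫_0^π sin(nx)sin(n'x) dx = ∫_0^π cos(nx)cos(n'x) dx = 0; and by product-to-sum, ∫_0^π sin(nx)cos(n'x) dx = ½∫_0^π [sin((n+n')x) + sin((n−n')x)] dx, which is 0 when n+n' is even and 2n/(n²−n'²) when n+n' is odd (it need not vanish on (0, π)).
  u² squared terms: (4)²·∫cos(2x)² dx = 16·π/2 = 8*π.
  So ∫_0^π u² dx = 8*π.
  (u')² squared terms: (-8)²·∫sin(2x)² dx = 64·π/2 = 32*π.
  So ∫_0^π (u')² dx = 32*π.
||u||_{H^1}^2 = (8*π) + (32*π) = 40*π.


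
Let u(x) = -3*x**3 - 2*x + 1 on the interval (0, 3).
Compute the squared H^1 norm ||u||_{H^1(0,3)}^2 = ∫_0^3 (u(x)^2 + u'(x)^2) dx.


||u||_{H^1}^2 = 529701/70

The H^1 norm (squared) on an interval (0, L) is
  ||u||_{H^1}^2 = ∫_0^L u(x)^2 dx + ∫_0^L u'(x)^2 dx.
Compute u'(x) = -9*x**2 - 2.
Then u(x)^2 = 9*x**6 + 12*x**4 - 6*x**3 + 4*x**2 - 4*x + 1 and u'(x)^2 = 81*x**4 + 36*x**2 + 4.
Integrate each monomial from 0 to 3 using ∫_0^3 c·x^n dx = c·3^(n+1)/(n+1):
  ∫_0^3 u(x)^2 dx = ∫_0^3 (9*x^6 + 12*x^4 - 6*x^3 + 4*x^2 - 4*x + 1) dx. Term by term:
    ∫_0^3 9*x^6 dx = 19683/7;  ∫_0^3 12*x^4 dx = 2916/5;  ∫_0^3 -6*x^3 dx = -243/2;
    ∫_0^3 4*x^2 dx = 36;  ∫_0^3 -4*x dx = -18;  ∫_0^3 1 dx = 3.
  Sum: 19683/7 + 2916/5 − 243/2 + 36 − 18 + 3 = 230619/70.
  ∫_0^3 u'(x)^2 dx = ∫_0^3 (81*x^4 + 36*x^2 + 4) dx. Term by term:
    ∫_0^3 81*x^4 dx = 19683/5;  ∫_0^3 36*x^2 dx = 324;  ∫_0^3 4 dx = 12.
  Sum: 19683/5 + 324 + 12 = 21363/5.
Adding: ||u||_{H^1}^2 = 230619/70 + 21363/5 = 529701/70.


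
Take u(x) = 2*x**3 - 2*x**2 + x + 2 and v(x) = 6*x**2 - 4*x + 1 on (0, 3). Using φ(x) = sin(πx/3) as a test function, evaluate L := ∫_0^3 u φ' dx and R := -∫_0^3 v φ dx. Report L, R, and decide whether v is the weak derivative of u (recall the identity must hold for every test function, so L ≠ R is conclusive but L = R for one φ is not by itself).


LHS = -132/π + 648/π^3, RHS = -132/π + 648/π^3. Yes, v = u' weakly.

u(x) = 2*x**3 - 2*x**2 + x + 2, classical derivative u'(x) = 6*x**2 - 4*x + 1.
φ(x) = sin(πx/3), so φ'(x) = π*cos(π*x/3)/3.
Note φ(0) = φ(3) = 0, so the boundary term u·φ vanishes.
LHS = ∫_0^3 u(x) φ'(x) dx = ∫_0^3 (2*π*x^3*cos(π*x/3)/3 - 2*π*x^2*cos(π*x/3)/3 + π*x*cos(π*x/3)/3 + 2*π*cos(π*x/3)/3) dx. Term by term:
  ∫_0^3 2*π*cos(π*x/3)/3 dx = 0;  ∫_0^3 -2*π*x^2*cos(π*x/3)/3 dx = 36/π;  ∫_0^3 π*x*cos(π*x/3)/3 dx = -6/π;
  ∫_0^3 2*π*x^3*cos(π*x/3)/3 dx = -162/π + 648/π^3.
Sum: 0 + 36/π − 6/π + -162/π + 648/π^3 = -132/π + 648/π^3.
So LHS = -132/π + 648/π^3.
∫_0^3 v(x) φ(x) dx = ∫_0^3 (6*x^2*sin(π*x/3) - 4*x*sin(π*x/3) + sin(π*x/3)) dx. Term by term:
  ∫_0^3 -4*x*sin(π*x/3) dx = -36/π;  ∫_0^3 6*x^2*sin(π*x/3) dx = -648/π^3 + 162/π;  ∫_0^3 sin(π*x/3) dx = 6/π.
Sum: -36/π + -648/π^3 + 162/π + 6/π = -648/π^3 + 132/π.
So RHS = -∫_0^3 v(x) φ(x) dx = -132/π + 648/π^3.
LHS = RHS, so the identity holds for this test φ.
Moreover u is smooth here and v(x) = u'(x) = 6*x**2 - 4*x + 1 pointwise, so the identity holds for every test function. Hence v is the weak derivative of u.


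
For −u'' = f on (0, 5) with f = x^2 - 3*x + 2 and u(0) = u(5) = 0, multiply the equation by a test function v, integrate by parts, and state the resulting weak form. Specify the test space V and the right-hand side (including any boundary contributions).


V = H^1_0(0, 5) (so v(0) = v(5) = 0); weak form: ∫_0^5 u'v' dx = ∫_0^5 (x^2 - 3*x + 2) v dx for all v ∈ V.

Multiply both sides by a test function v and integrate from 0 to 5:
  ∫_0^5 −u''(x) v(x) dx = ∫_0^5 f(x) v(x) dx.
Integrate the LHS by parts once:
  ∫_0^5 −u'' v dx = −[u'(x) v(x)]_0^5 + ∫_0^5 u'(x) v'(x) dx.
Thus ∫_0^5 u'(x) v'(x) dx = ∫_0^5 f(x) v(x) dx + [u'(x) v(x)]_0^5.
Choose V so that boundary terms are either known or forced to vanish.
u is Dirichlet: u(0) = u(5) = 0. Let V = H^1_0(0, 5); then v(0) = v(5) = 0, and [u' v]_0^5 = 0.
Weak formulation: find u (satisfying any essential BC) such that ∫_0^5 u'(x) v'(x) dx = ∫_0^5 f v dx for all v ∈ V.
Substituting f(x) = x^2 - 3*x + 2, the right-hand side is ∫_0^5 (x^2 - 3*x + 2) v dx.


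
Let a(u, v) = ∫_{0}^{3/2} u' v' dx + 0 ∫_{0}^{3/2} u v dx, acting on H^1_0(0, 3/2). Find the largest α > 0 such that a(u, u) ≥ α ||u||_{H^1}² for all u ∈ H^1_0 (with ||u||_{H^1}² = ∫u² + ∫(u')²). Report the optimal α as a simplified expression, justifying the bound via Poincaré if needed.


α = 4*π^2/(9 + 4*π^2)

Coercivity of a(·,·) on H^1_0(0, 3/2) means a(u, u) ≥ α ||u||_{H^1}² for every u ∈ H^1_0.
The interval has length L = 3/2, and Poincaré/coercivity depend only on L. Here a(u, u) = ∫(u')² + (0)·∫u².
Here c = 0, so a(u,u) = ∫(u')² alone. The condition a(u,u) ≥ α||u||_{H^1}² reads (1−α)∫(u')² ≥ (α−c)∫u². Any admissible α is ≤ 1 (rapidly oscillating u have ∫u²/∫(u')² → 0), and α = 1 would force 0 ≥ (1−c)∫u², impossible since c < 1; so 1−α > 0. By the sharp Poincaré inequality on H^1_0 of an interval of length L, ∫(u')² ≥ (π/L)²∫u² with equality for the first sine mode sin(π(x−x₀)/L) (x₀ the left endpoint), so the inequality holds for all u iff (1−α)(π/L)² ≥ α − c, i.e. α ≤ ((π/L)² + c)/((π/L)² + 1) = (1 + c(L/π)²)/(1 + (L/π)²). (Direct route, valid since c ≤ 0: Poincaré gives c∫u² ≥ c(L/π)²∫(u')², so a(u,u) ≥ (1 + c(L/π)²)∫(u')², while ||u||_{H^1}² ≤ (1 + (L/π)²)∫(u')²; dividing yields the same α.) With (π/L)² = 4*π^2/9 and c = 0, the largest admissible constant is α = ((π/L)² + c)/((π/L)² + 1).
Simplifying, α = 4*π^2/(9 + 4*π^2).


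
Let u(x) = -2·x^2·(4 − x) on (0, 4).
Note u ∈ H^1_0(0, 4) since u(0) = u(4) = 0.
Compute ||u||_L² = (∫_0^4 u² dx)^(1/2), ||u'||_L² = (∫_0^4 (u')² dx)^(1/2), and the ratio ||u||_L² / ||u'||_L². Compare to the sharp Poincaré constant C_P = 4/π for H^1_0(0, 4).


||u||_L² / ||u'||_L² = 2*sqrt(14)/7 < C_P = 4/π.

u(x) = -2·x^2·(4 − x), so u'(x) = 2*x*(3*x - 8).
u(x) = -2·x^2·(4 − x) vanishes at x = 0 and x = 4, so u ∈ H^1_0(0, 4). Differentiate via the product rule and integrate the resulting polynomials term by term.
  ∫_0^4 u² dx = ∫_0^4 (4*x^6 - 32*x^5 + 64*x^4) dx. Term by term:
    ∫_0^4 4*x^6 dx = 65536/7;  ∫_0^4 -32*x^5 dx = -65536/3;  ∫_0^4 64*x^4 dx = 65536/5.
  Sum: 65536/7 − 65536/3 + 65536/5 = 65536/105.
  ∫_0^4 (u')² dx = ∫_0^4 (36*x^4 - 192*x^3 + 256*x^2) dx. Term by term:
    ∫_0^4 36*x^4 dx = 36864/5;  ∫_0^4 -192*x^3 dx = -12288;  ∫_0^4 256*x^2 dx = 16384/3.
  Sum: 36864/5 − 12288 + 16384/3 = 8192/15.
∫_0^4 u² dx = 65536/105, so ||u||_L² = 256*sqrt(105)/105.
∫_0^4 (u')² dx = 8192/15, so ||u'||_L² = 64*sqrt(30)/15.
Ratio ||u||_L² / ||u'||_L² = 2*sqrt(14)/7.
Sharp Poincaré constant on H^1_0(0, 4) is C_P = L/π = 4/π, achieved by sin(π/4·x).
A polynomial bump cannot attain the sharp Poincaré constant (only the first sine eigenfunction does), so the ratio is strictly less than C_P, consistent with ||u||_L² ≤ C_P ||u'||_L².


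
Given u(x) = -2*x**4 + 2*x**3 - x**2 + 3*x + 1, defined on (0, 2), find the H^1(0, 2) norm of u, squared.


||u||_{H^1}^2 = 133432/315

The H^1 norm (squared) on an interval (0, L) is
  ||u||_{H^1}^2 = ∫_0^L u(x)^2 dx + ∫_0^L u'(x)^2 dx.
Compute u'(x) = -8*x**3 + 6*x**2 - 2*x + 3.
Then u(x)^2 = 4*x**8 - 8*x**7 + 8*x**6 - 16*x**5 + 9*x**4 - 2*x**3 + 7*x**2 + 6*x + 1 and u'(x)^2 = 64*x**6 - 96*x**5 + 68*x**4 - 72*x**3 + 40*x**2 - 12*x + 9.
Integrate each monomial from 0 to 2 using ∫_0^2 c·x^n dx = c·2^(n+1)/(n+1):
  ∫_0^2 u(x)^2 dx = ∫_0^2 (4*x^8 - 8*x^7 + 8*x^6 - 16*x^5 + 9*x^4 - 2*x^3 + 7*x^2 + 6*x + 1) dx. Term by term:
    ∫_0^2 4*x^8 dx = 2048/9;  ∫_0^2 -8*x^7 dx = -256;  ∫_0^2 8*x^6 dx = 1024/7;
    ∫_0^2 -16*x^5 dx = -512/3;  ∫_0^2 9*x^4 dx = 288/5;  ∫_0^2 -2*x^3 dx = -8;
    ∫_0^2 7*x^2 dx = 56/3;  ∫_0^2 6*x dx = 12;  ∫_0^2 1 dx = 2.
  Sum: 2048/9 − 256 + 1024/7 − 512/3 + 288/5 − 8 + 56/3 + 12 + 2 = 9274/315.
  ∫_0^2 u'(x)^2 dx = ∫_0^2 (64*x^6 - 96*x^5 + 68*x^4 - 72*x^3 + 40*x^2 - 12*x + 9) dx. Term by term:
    ∫_0^2 64*x^6 dx = 8192/7;  ∫_0^2 -96*x^5 dx = -1024;  ∫_0^2 68*x^4 dx = 2176/5;
    ∫_0^2 -72*x^3 dx = -288;  ∫_0^2 40*x^2 dx = 320/3;  ∫_0^2 -12*x dx = -24;
    ∫_0^2 9 dx = 18.
  Sum: 8192/7 − 1024 + 2176/5 − 288 + 320/3 − 24 + 18 = 41386/105.
Adding: ||u||_{H^1}^2 = 9274/315 + 41386/105 = 133432/315.


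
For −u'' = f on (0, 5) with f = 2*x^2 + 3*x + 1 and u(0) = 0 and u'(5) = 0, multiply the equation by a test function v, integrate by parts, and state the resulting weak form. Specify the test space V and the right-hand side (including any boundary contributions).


V = {v ∈ H^1(0, 5) : v(0) = 0} (test functions vanish at x = 0 where u is specified); weak form: ∫_0^5 u'v' dx = ∫_0^5 (2*x^2 + 3*x + 1) v dx for all v ∈ V.

Multiply both sides by a test function v and integrate from 0 to 5:
  ∫_0^5 −u''(x) v(x) dx = ∫_0^5 f(x) v(x) dx.
Integrate the LHS by parts once:
  ∫_0^5 −u'' v dx = −[u'(x) v(x)]_0^5 + ∫_0^5 u'(x) v'(x) dx.
Thus ∫_0^5 u'(x) v'(x) dx = ∫_0^5 f(x) v(x) dx + [u'(x) v(x)]_0^5.
Choose V so that boundary terms are either known or forced to vanish.
Mixed BC: u(0) = 0 (Dirichlet) and u'(5) = 0 (Neumann). Define V = {v ∈ H^1(0, 5) : v(0) = 0}. Then [u' v]_0^5 = u'(5)·v(5) − u'(0)·0 = 0.
Weak formulation: find u (satisfying any essential BC) such that ∫_0^5 u'(x) v'(x) dx = ∫_0^5 f v dx for all v ∈ V (Dirichlet at 0 absorbed into V; the Neumann datum at x = 5 is zero, so no boundary term remains).
Substituting f(x) = 2*x^2 + 3*x + 1, the right-hand side is ∫_0^5 (2*x^2 + 3*x + 1) v dx.


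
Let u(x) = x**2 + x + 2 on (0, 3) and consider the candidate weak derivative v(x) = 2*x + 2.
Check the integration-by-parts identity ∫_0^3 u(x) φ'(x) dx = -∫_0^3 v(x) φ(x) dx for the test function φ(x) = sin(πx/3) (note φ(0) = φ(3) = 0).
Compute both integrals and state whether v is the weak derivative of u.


LHS = -24/π, RHS = -30/π. No, v is not the weak derivative of u.

u(x) = x**2 + x + 2, classical derivative u'(x) = 2*x + 1.
φ(x) = sin(πx/3), so φ'(x) = π*cos(π*x/3)/3.
Note φ(0) = φ(3) = 0, so the boundary term u·φ vanishes.
LHS = ∫_0^3 u(x) φ'(x) dx = ∫_0^3 (π*x^2*cos(π*x/3)/3 + π*x*cos(π*x/3)/3 + 2*π*cos(π*x/3)/3) dx. Term by term:
  ∫_0^3 2*π*cos(π*x/3)/3 dx = 0;  ∫_0^3 π*x*cos(π*x/3)/3 dx = -6/π;  ∫_0^3 π*x^2*cos(π*x/3)/3 dx = -18/π.
Sum: 0 − 6/π − 18/π = -24/π.
So LHS = -24/π.
∫_0^3 v(x) φ(x) dx = ∫_0^3 (2*x*sin(π*x/3) + 2*sin(π*x/3)) dx. Term by term:
  ∫_0^3 2*sin(π*x/3) dx = 12/π;  ∫_0^3 2*x*sin(π*x/3) dx = 18/π.
Sum: 12/π + 18/π = 30/π.
So RHS = -∫_0^3 v(x) φ(x) dx = -30/π.
LHS − RHS = 6/π ≠ 0, so the identity fails.
(For a valid weak derivative the identity must hold for EVERY test function, in particular this one. The failure shows v is NOT the weak derivative of u.)
Correct weak derivative would be u'(x) = 2*x + 1.


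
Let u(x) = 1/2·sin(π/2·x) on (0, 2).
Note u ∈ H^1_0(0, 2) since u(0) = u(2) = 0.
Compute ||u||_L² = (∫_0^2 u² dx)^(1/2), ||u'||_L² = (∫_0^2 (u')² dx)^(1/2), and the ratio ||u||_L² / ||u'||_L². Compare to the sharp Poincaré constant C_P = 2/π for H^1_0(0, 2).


||u||_L² / ||u'||_L² = 2/π = C_P.

u(x) = 1/2·sin(π/2·x), so u'(x) = π*cos(π*x/2)/4.
Writing u(x) = A·sin(kπx/L) with A = 1/2 and k = 1, use ∫_0^L sin²(kπx/L) dx = L/2 and ∫_0^L cos²(kπx/L) dx = L/2.
u² = 1/4·sin²(π/2·x) and (u')² = π^2/16·cos²(π/2·x), and each of sin², cos² integrates to L/2 = 1 over (0, 2).
∫_0^2 u² dx = 1/4, so ||u||_L² = 1/2.
∫_0^2 (u')² dx = π^2/16, so ||u'||_L² = π/4.
Ratio ||u||_L² / ||u'||_L² = 2/π.
Sharp Poincaré constant on H^1_0(0, 2) is C_P = L/π = 2/π, achieved by sin(π/2·x).
This is the k = 1 eigenfunction (up to amplitude), so the ratio equals the sharp Poincaré constant exactly.


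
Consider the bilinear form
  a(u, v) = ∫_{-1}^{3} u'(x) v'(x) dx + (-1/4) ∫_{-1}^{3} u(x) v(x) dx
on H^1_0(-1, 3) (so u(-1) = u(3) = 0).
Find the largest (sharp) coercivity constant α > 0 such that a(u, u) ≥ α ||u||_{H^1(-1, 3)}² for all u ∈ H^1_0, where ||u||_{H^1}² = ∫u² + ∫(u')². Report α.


α = (-4 + π^2)/(π^2 + 16)

Coercivity of a(·,·) on H^1_0(-1, 3) means a(u, u) ≥ α ||u||_{H^1}² for every u ∈ H^1_0.
The interval has length L = 4, and Poincaré/coercivity depend only on L. Here a(u, u) = ∫(u')² + (-1/4)·∫u².
Here c = -1/4 < 0 with |c| < (π/L)² = π^2/16, so coercivity still holds. The condition a(u,u) ≥ α||u||_{H^1}² reads (1−α)∫(u')² ≥ (α−c)∫u². Any admissible α is ≤ 1 (rapidly oscillating u have ∫u²/∫(u')² → 0), and α = 1 would force 0 ≥ (1−c)∫u², impossible since c < 1; so 1−α > 0. By the sharp Poincaré inequality on H^1_0 of an interval of length L, ∫(u')² ≥ (π/L)²∫u² with equality for the first sine mode sin(π(x−x₀)/L) (x₀ the left endpoint), so the inequality holds for all u iff (1−α)(π/L)² ≥ α − c, i.e. α ≤ ((π/L)² + c)/((π/L)² + 1) = (1 + c(L/π)²)/(1 + (L/π)²). (Direct route, valid since c ≤ 0: Poincaré gives c∫u² ≥ c(L/π)²∫(u')², so a(u,u) ≥ (1 + c(L/π)²)∫(u')², while ||u||_{H^1}² ≤ (1 + (L/π)²)∫(u')²; dividing yields the same α.) With (π/L)² = π^2/16 and c = -1/4, the largest admissible constant is α = ((π/L)² + c)/((π/L)² + 1).
Simplifying, α = (-4 + π^2)/(π^2 + 16).


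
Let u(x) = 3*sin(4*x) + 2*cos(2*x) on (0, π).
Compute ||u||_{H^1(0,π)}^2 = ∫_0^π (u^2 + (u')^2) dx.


||u||_{H^1(0,π)}^2 = 173*π/2

u'(x) = -4*sin(2*x) + 12*cos(4*x).
Expand u² and (u')² and integrate term by term on (0, π), using: for integers n ≥ 1, ∫_0^π sin²(nx) dx = ∫_0^π cos²(nx) dx = π/2; for n ≠ n', ∫_0^π sin(nx)sin(n'x) dx = ∫_0^π cos(nx)cos(n'x) dx = 0; and by product-to-sum, ∫_0^π sin(nx)cos(n'x) dx = ½∫_0^π [sin((n+n')x) + sin((n−n')x)] dx, which is 0 when n+n' is even and 2n/(n²−n'²) when n+n' is odd (it need not vanish on (0, π)).
  u² squared terms: (2)²·∫cos(2x)² dx = 4·π/2 = 2*π;  (3)²·∫sin(4x)² dx = 9·π/2 = 9*π/2.
  u² cross terms: 2·(2)·(3)·∫cos(2x)·sin(4x) dx = 12·(0) = 0.
  So ∫_0^π u² dx = 2*π + 9*π/2 + 0 = 13*π/2.
  (u')² squared terms: (-4)²·∫sin(2x)² dx = 16·π/2 = 8*π;  (12)²·∫cos(4x)² dx = 144·π/2 = 72*π.
  (u')² cross terms: 2·(-4)·(12)·∫sin(2x)·cos(4x) dx = -96·(0) = 0.
  So ∫_0^π (u')² dx = 8*π + 72*π + 0 = 80*π.
||u||_{H^1}^2 = (13*π/2) + (80*π) = 173*π/2.


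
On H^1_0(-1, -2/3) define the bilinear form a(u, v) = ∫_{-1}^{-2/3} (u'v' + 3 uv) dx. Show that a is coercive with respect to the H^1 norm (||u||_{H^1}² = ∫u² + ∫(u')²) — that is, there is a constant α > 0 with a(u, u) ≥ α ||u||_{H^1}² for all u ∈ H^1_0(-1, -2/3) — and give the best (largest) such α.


α = 1

Coercivity of a(·,·) on H^1_0(-1, -2/3) means a(u, u) ≥ α ||u||_{H^1}² for every u ∈ H^1_0.
The interval has length L = 1/3, and Poincaré/coercivity depend only on L. Here a(u, u) = ∫(u')² + (3)·∫u².
Here c = 3 ≥ 1, so a(u,u) = ∫(u')² + c∫u² ≥ ∫(u')² + ∫u² = ||u||_{H^1}², i.e. α = 1 works. No larger α is possible: a(u,u) ≥ α||u||_{H^1}² means (1−α)∫(u')² ≥ (α−c)∫u², and for the modes u_n = sin(nπ(x−x₀)/L) (x₀ the left endpoint) one has ∫u_n²/∫(u_n')² = (L/(nπ))² → 0, so a(u_n,u_n)/||u_n||_{H^1}² → 1. Hence the optimal constant is α = 1.
Therefore α = 1.


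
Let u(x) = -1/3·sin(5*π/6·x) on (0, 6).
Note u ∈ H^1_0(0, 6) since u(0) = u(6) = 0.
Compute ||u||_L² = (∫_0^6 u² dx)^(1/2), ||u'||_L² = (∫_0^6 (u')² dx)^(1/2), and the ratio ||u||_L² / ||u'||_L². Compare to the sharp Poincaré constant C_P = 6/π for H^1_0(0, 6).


||u||_L² / ||u'||_L² = 6/(5*π) < C_P = 6/π.

u(x) = -1/3·sin(5*π/6·x), so u'(x) = -5*π*cos(5*π*x/6)/18.
Writing u(x) = A·sin(kπx/L) with A = -1/3 and k = 5, use ∫_0^L sin²(kπx/L) dx = L/2 and ∫_0^L cos²(kπx/L) dx = L/2.
u² = 1/9·sin²(5*π/6·x) and (u')² = 25*π^2/324·cos²(5*π/6·x), and each of sin², cos² integrates to L/2 = 3 over (0, 6).
∫_0^6 u² dx = 1/3, so ||u||_L² = sqrt(3)/3.
∫_0^6 (u')² dx = 25*π^2/108, so ||u'||_L² = 5*sqrt(3)*π/18.
Ratio ||u||_L² / ||u'||_L² = 6/(5*π).
Sharp Poincaré constant on H^1_0(0, 6) is C_P = L/π = 6/π, achieved by sin(π/6·x).
This is the k = 5 harmonic; the ratio L/(kπ) is strictly less than C_P = L/π, consistent with the sharp inequality ||u||_L² ≤ C_P ||u'||_L².


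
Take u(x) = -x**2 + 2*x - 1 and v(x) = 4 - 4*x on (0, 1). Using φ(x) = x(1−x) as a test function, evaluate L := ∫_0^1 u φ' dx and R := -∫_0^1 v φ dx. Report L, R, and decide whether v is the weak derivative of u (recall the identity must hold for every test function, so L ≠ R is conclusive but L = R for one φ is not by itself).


LHS = -1/6, RHS = -1/3. No, v is not the weak derivative of u.

u(x) = -x**2 + 2*x - 1, classical derivative u'(x) = 2 - 2*x.
φ(x) = x(1−x), so φ'(x) = 1 - 2*x.
Note φ(0) = φ(1) = 0, so the boundary term u·φ vanishes.
LHS = ∫_0^1 u(x) φ'(x) dx = ∫_0^1 (2*x^3 - 5*x^2 + 4*x - 1) dx. Term by term:
  ∫_0^1 2*x^3 dx = 1/2;  ∫_0^1 -5*x^2 dx = -5/3;  ∫_0^1 4*x dx = 2;
  ∫_0^1 -1 dx = -1.
Sum: 1/2 − 5/3 + 2 − 1 = -1/6.
So LHS = -1/6.
∫_0^1 v(x) φ(x) dx = ∫_0^1 (4*x^3 - 8*x^2 + 4*x) dx. Term by term:
  ∫_0^1 4*x^3 dx = 1;  ∫_0^1 -8*x^2 dx = -8/3;  ∫_0^1 4*x dx = 2.
Sum: 1 − 8/3 + 2 = 1/3.
So RHS = -∫_0^1 v(x) φ(x) dx = -1/3.
LHS − RHS = 1/6 ≠ 0, so the identity fails.
(For a valid weak derivative the identity must hold for EVERY test function, in particular this one. The failure shows v is NOT the weak derivative of u.)
Correct weak derivative would be u'(x) = 2 - 2*x.


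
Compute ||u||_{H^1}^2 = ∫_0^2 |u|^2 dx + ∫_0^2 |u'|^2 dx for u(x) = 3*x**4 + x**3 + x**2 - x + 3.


||u||_{H^1}^2 = 487768/105

The H^1 norm (squared) on an interval (0, L) is
  ||u||_{H^1}^2 = ∫_0^L u(x)^2 dx + ∫_0^L u'(x)^2 dx.
Compute u'(x) = 12*x**3 + 3*x**2 + 2*x - 1.
Then u(x)^2 = 9*x**8 + 6*x**7 + 7*x**6 - 4*x**5 + 17*x**4 + 4*x**3 + 7*x**2 - 6*x + 9 and u'(x)^2 = 144*x**6 + 72*x**5 + 57*x**4 - 12*x**3 - 2*x**2 - 4*x + 1.
Integrate each monomial from 0 to 2 using ∫_0^2 c·x^n dx = c·2^(n+1)/(n+1):
  ∫_0^2 u(x)^2 dx = ∫_0^2 (9*x^8 + 6*x^7 + 7*x^6 - 4*x^5 + 17*x^4 + 4*x^3 + 7*x^2 - 6*x + 9) dx. Term by term:
    ∫_0^2 9*x^8 dx = 512;  ∫_0^2 6*x^7 dx = 192;  ∫_0^2 7*x^6 dx = 128;
    ∫_0^2 -4*x^5 dx = -128/3;  ∫_0^2 17*x^4 dx = 544/5;  ∫_0^2 4*x^3 dx = 16;
    ∫_0^2 7*x^2 dx = 56/3;  ∫_0^2 -6*x dx = -12;  ∫_0^2 9 dx = 18.
  Sum: 512 + 192 + 128 − 128/3 + 544/5 + 16 + 56/3 − 12 + 18 = 4694/5.
  ∫_0^2 u'(x)^2 dx = ∫_0^2 (144*x^6 + 72*x^5 + 57*x^4 - 12*x^3 - 2*x^2 - 4*x + 1) dx. Term by term:
    ∫_0^2 144*x^6 dx = 18432/7;  ∫_0^2 72*x^5 dx = 768;  ∫_0^2 57*x^4 dx = 1824/5;
    ∫_0^2 -12*x^3 dx = -48;  ∫_0^2 -2*x^2 dx = -16/3;  ∫_0^2 -4*x dx = -8;
    ∫_0^2 1 dx = 2.
  Sum: 18432/7 + 768 + 1824/5 − 48 − 16/3 − 8 + 2 = 389194/105.
Adding: ||u||_{H^1}^2 = 4694/5 + 389194/105 = 487768/105.


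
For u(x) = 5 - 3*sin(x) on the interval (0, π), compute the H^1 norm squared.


||u||_{H^1(0,π)}^2 = -60 + 34*π

u'(x) = -3*cos(x).
Expand u² and (u')² and integrate term by term on (0, π), using: for integers n ≥ 1, ∫_0^π sin²(nx) dx = ∫_0^π cos²(nx) dx = π/2; for n ≠ n', ∫_0^π sin(nx)sin(n'x) dx = ∫_0^π cos(nx)cos(n'x) dx = 0; and by product-to-sum, ∫_0^π sin(nx)cos(n'x) dx = ½∫_0^π [sin((n+n')x) + sin((n−n')x)] dx, which is 0 when n+n' is even and 2n/(n²−n'²) when n+n' is odd (it need not vanish on (0, π)). For the constant mode: ∫_0^π 1 dx = π, ∫_0^π cos(nx) dx = 0, ∫_0^π sin(nx) dx = (1−(−1)^n)/n.
  u² squared terms: (5)²·∫1 dx = 25·π = 25*π;  (-3)²·∫sin(x)² dx = 9·π/2 = 9*π/2.
  u² cross terms: 2·(5)·(-3)·∫1·sin(x) dx = -30·(2) = -60.
  So ∫_0^π u² dx = 25*π + 9*π/2 − 60 = -60 + 59*π/2.
  (u')² squared terms: (-3)²·∫cos(x)² dx = 9·π/2 = 9*π/2.
  So ∫_0^π (u')² dx = 9*π/2.
||u||_{H^1}^2 = (-60 + 59*π/2) + (9*π/2) = -60 + 34*π.


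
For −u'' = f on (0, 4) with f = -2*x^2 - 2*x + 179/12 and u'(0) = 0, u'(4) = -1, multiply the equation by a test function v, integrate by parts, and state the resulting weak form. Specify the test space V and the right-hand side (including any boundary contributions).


V = H^1(0, 4) (v unrestricted at boundary; u is determined up to an additive constant); weak form: ∫_0^4 u'v' dx = ∫_0^4 (-2*x^2 - 2*x + 179/12) v dx − v(4) for all v ∈ V.

Multiply both sides by a test function v and integrate from 0 to 4:
  ∫_0^4 −u''(x) v(x) dx = ∫_0^4 f(x) v(x) dx.
Integrate the LHS by parts once:
  ∫_0^4 −u'' v dx = −[u'(x) v(x)]_0^4 + ∫_0^4 u'(x) v'(x) dx.
Thus ∫_0^4 u'(x) v'(x) dx = ∫_0^4 f(x) v(x) dx + [u'(x) v(x)]_0^4.
Choose V so that boundary terms are either known or forced to vanish.
u has inhomogeneous Neumann u'(0) = 0, u'(4) = -1. [u' v]_0^4 = (-1)·v(4) − (0)·v(0) = − v(4). Take V = H^1(0, 4); boundary term becomes part of RHS.
Weak formulation: find u (satisfying any essential BC) such that ∫_0^4 u'(x) v'(x) dx = ∫_0^4 f v dx − v(4) for all v ∈ V (Neumann data are natural BCs: they enter the RHS as boundary terms).
Substituting f(x) = -2*x^2 - 2*x + 179/12, the right-hand side is ∫_0^4 (-2*x^2 - 2*x + 179/12) v dx − v(4).
Compatibility check (pure Neumann): taking v ≡ 1 ∈ V gives 0 = ∫_0^4 f dx + (-1) − (0), i.e. ∫_0^4 f dx must equal u'(0) − u'(4) = 1. Indeed ∫_0^4 (-2*x^2 - 2*x + 179/12) dx = 1, so the data are compatible. The solution is then unique only up to an additive constant (fix it e.g. by requiring ∫_0^4 u dx = 0).


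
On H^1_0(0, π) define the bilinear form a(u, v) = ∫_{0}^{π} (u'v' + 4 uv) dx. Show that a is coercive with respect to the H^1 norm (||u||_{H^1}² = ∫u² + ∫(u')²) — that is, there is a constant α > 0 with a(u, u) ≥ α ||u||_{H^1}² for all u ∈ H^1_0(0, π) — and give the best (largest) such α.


α = 1

Coercivity of a(·,·) on H^1_0(0, π) means a(u, u) ≥ α ||u||_{H^1}² for every u ∈ H^1_0.
The interval has length L = π, and Poincaré/coercivity depend only on L. Here a(u, u) = ∫(u')² + (4)·∫u².
Here c = 4 ≥ 1, so a(u,u) = ∫(u')² + c∫u² ≥ ∫(u')² + ∫u² = ||u||_{H^1}², i.e. α = 1 works. No larger α is possible: a(u,u) ≥ α||u||_{H^1}² means (1−α)∫(u')² ≥ (α−c)∫u², and for the modes u_n = sin(nπ(x−x₀)/L) (x₀ the left endpoint) one has ∫u_n²/∫(u_n')² = (L/(nπ))² → 0, so a(u_n,u_n)/||u_n||_{H^1}² → 1. Hence the optimal constant is α = 1.
Therefore α = 1.


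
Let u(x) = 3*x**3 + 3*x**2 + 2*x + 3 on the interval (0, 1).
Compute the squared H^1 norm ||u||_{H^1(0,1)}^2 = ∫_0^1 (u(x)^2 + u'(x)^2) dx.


||u||_{H^1}^2 = 25519/210

The H^1 norm (squared) on an interval (0, L) is
  ||u||_{H^1}^2 = ∫_0^L u(x)^2 dx + ∫_0^L u'(x)^2 dx.
Compute u'(x) = 9*x**2 + 6*x + 2.
Then u(x)^2 = 9*x**6 + 18*x**5 + 21*x**4 + 30*x**3 + 22*x**2 + 12*x + 9 and u'(x)^2 = 81*x**4 + 108*x**3 + 72*x**2 + 24*x + 4.
Integrate each monomial from 0 to 1 using ∫_0^1 c·x^n dx = c·1^(n+1)/(n+1):
  ∫_0^1 u(x)^2 dx = ∫_0^1 (9*x^6 + 18*x^5 + 21*x^4 + 30*x^3 + 22*x^2 + 12*x + 9) dx. Term by term:
    ∫_0^1 9*x^6 dx = 9/7;  ∫_0^1 18*x^5 dx = 3;  ∫_0^1 21*x^4 dx = 21/5;
    ∫_0^1 30*x^3 dx = 15/2;  ∫_0^1 22*x^2 dx = 22/3;  ∫_0^1 12*x dx = 6;
    ∫_0^1 9 dx = 9.
  Sum: 9/7 + 3 + 21/5 + 15/2 + 22/3 + 6 + 9 = 8047/210.
  ∫_0^1 u'(x)^2 dx = ∫_0^1 (81*x^4 + 108*x^3 + 72*x^2 + 24*x + 4) dx. Term by term:
    ∫_0^1 81*x^4 dx = 81/5;  ∫_0^1 108*x^3 dx = 27;  ∫_0^1 72*x^2 dx = 24;
    ∫_0^1 24*x dx = 12;  ∫_0^1 4 dx = 4.
  Sum: 81/5 + 27 + 24 + 12 + 4 = 416/5.
Adding: ||u||_{H^1}^2 = 8047/210 + 416/5 = 25519/210.


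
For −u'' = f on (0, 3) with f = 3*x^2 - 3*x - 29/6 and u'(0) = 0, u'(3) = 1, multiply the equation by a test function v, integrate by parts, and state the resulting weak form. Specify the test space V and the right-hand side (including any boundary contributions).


V = H^1(0, 3) (v unrestricted at boundary; u is determined up to an additive constant); weak form: ∫_0^3 u'v' dx = ∫_0^3 (3*x^2 - 3*x - 29/6) v dx + v(3) for all v ∈ V.

Multiply both sides by a test function v and integrate from 0 to 3:
  ∫_0^3 −u''(x) v(x) dx = ∫_0^3 f(x) v(x) dx.
Integrate the LHS by parts once:
  ∫_0^3 −u'' v dx = −[u'(x) v(x)]_0^3 + ∫_0^3 u'(x) v'(x) dx.
Thus ∫_0^3 u'(x) v'(x) dx = ∫_0^3 f(x) v(x) dx + [u'(x) v(x)]_0^3.
Choose V so that boundary terms are either known or forced to vanish.
u has inhomogeneous Neumann u'(0) = 0, u'(3) = 1. [u' v]_0^3 = (1)·v(3) − (0)·v(0) = v(3). Take V = H^1(0, 3); boundary term becomes part of RHS.
Weak formulation: find u (satisfying any essential BC) such that ∫_0^3 u'(x) v'(x) dx = ∫_0^3 f v dx + v(3) for all v ∈ V (Neumann data are natural BCs: they enter the RHS as boundary terms).
Substituting f(x) = 3*x^2 - 3*x - 29/6, the right-hand side is ∫_0^3 (3*x^2 - 3*x - 29/6) v dx + v(3).
Compatibility check (pure Neumann): taking v ≡ 1 ∈ V gives 0 = ∫_0^3 f dx + (1) − (0), i.e. ∫_0^3 f dx must equal u'(0) − u'(3) = -1. Indeed ∫_0^3 (3*x^2 - 3*x - 29/6) dx = -1, so the data are compatible. The solution is then unique only up to an additive constant (fix it e.g. by requiring ∫_0^3 u dx = 0).


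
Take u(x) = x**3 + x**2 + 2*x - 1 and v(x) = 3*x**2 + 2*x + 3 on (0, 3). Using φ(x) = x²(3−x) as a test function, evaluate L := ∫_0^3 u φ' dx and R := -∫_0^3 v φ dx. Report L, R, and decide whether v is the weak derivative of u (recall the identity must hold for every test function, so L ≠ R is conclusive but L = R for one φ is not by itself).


LHS = -1107/10, RHS = -2349/20. No, v is not the weak derivative of u.

u(x) = x**3 + x**2 + 2*x - 1, classical derivative u'(x) = 3*x**2 + 2*x + 2.
φ(x) = x²(3−x), so φ'(x) = 3*x*(2 - x).
Note φ(0) = φ(3) = 0, so the boundary term u·φ vanishes.
LHS = ∫_0^3 u(x) φ'(x) dx = ∫_0^3 (-3*x^5 + 3*x^4 + 15*x^2 - 6*x) dx. Term by term:
  ∫_0^3 -3*x^5 dx = -729/2;  ∫_0^3 3*x^4 dx = 729/5;  ∫_0^3 15*x^2 dx = 135;
  ∫_0^3 -6*x dx = -27.
Sum: -729/2 + 729/5 + 135 − 27 = -1107/10.
So LHS = -1107/10.
∫_0^3 v(x) φ(x) dx = ∫_0^3 (-3*x^5 + 7*x^4 + 3*x^3 + 9*x^2) dx. Term by term:
  ∫_0^3 -3*x^5 dx = -729/2;  ∫_0^3 7*x^4 dx = 1701/5;  ∫_0^3 3*x^3 dx = 243/4;
  ∫_0^3 9*x^2 dx = 81.
Sum: -729/2 + 1701/5 + 243/4 + 81 = 2349/20.
So RHS = -∫_0^3 v(x) φ(x) dx = -2349/20.
LHS − RHS = 27/4 ≠ 0, so the identity fails.
(For a valid weak derivative the identity must hold for EVERY test function, in particular this one. The failure shows v is NOT the weak derivative of u.)
Correct weak derivative would be u'(x) = 3*x**2 + 2*x + 2.


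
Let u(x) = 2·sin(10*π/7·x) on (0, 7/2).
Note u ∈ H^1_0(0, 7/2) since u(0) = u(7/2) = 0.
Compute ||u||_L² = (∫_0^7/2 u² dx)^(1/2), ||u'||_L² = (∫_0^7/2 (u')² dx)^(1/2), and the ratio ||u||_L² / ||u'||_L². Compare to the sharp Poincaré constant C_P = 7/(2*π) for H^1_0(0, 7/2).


||u||_L² / ||u'||_L² = 7/(10*π) < C_P = 7/(2*π).

u(x) = 2·sin(10*π/7·x), so u'(x) = 20*π*cos(10*π*x/7)/7.
Writing u(x) = A·sin(kπx/L) with A = 2 and k = 5, use ∫_0^L sin²(kπx/L) dx = L/2 and ∫_0^L cos²(kπx/L) dx = L/2.
u² = 4·sin²(10*π/7·x) and (u')² = 400*π^2/49·cos²(10*π/7·x), and each of sin², cos² integrates to L/2 = 7/4 over (0, 7/2).
∫_0^7/2 u² dx = 7, so ||u||_L² = sqrt(7).
∫_0^7/2 (u')² dx = 100*π^2/7, so ||u'||_L² = 10*sqrt(7)*π/7.
Ratio ||u||_L² / ||u'||_L² = 7/(10*π).
Sharp Poincaré constant on H^1_0(0, 7/2) is C_P = L/π = 7/(2*π), achieved by sin(2*π/7·x).
This is the k = 5 harmonic; the ratio L/(kπ) is strictly less than C_P = L/π, consistent with the sharp inequality ||u||_L² ≤ C_P ||u'||_L².


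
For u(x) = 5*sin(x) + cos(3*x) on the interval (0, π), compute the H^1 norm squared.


||u||_{H^1(0,π)}^2 = 30*π

u'(x) = -3*sin(3*x) + 5*cos(x).
Expand u² and (u')² and integrate term by term on (0, π), using: for integers n ≥ 1, ∫_0^π sin²(nx) dx = ∫_0^π cos²(nx) dx = π/2; for n ≠ n', ∫_0^π sin(nx)sin(n'x) dx = ∫_0^π cos(nx)cos(n'x) dx = 0; and by product-to-sum, ∫_0^π sin(nx)cos(n'x) dx = ½∫_0^π [sin((n+n')x) + sin((n−n')x)] dx, which is 0 when n+n' is even and 2n/(n²−n'²) when n+n' is odd (it need not vanish on (0, π)).
  u² squared terms: (5)²·∫sin(x)² dx = 25·π/2 = 25*π/2;  (1)²·∫cos(3x)² dx = 1·π/2 = π/2.
  u² cross terms: 2·(5)·(1)·∫sin(x)·cos(3x) dx = 10·(0) = 0.
  So ∫_0^π u² dx = 25*π/2 + π/2 + 0 = 13*π.
  (u')² squared terms: (-3)²·∫sin(3x)² dx = 9·π/2 = 9*π/2;  (5)²·∫cos(x)² dx = 25·π/2 = 25*π/2.
  (u')² cross terms: 2·(-3)·(5)·∫sin(3x)·cos(x) dx = -30·(0) = 0.
  So ∫_0^π (u')² dx = 9*π/2 + 25*π/2 + 0 = 17*π.
||u||_{H^1}^2 = (13*π) + (17*π) = 30*π.


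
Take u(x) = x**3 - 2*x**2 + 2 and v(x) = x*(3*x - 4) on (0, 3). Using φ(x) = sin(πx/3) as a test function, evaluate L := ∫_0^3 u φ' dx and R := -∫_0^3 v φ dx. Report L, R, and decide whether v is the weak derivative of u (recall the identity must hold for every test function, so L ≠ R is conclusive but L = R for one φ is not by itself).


LHS = -45/π + 324/π^3, RHS = -45/π + 324/π^3. Yes, v = u' weakly.

u(x) = x**3 - 2*x**2 + 2, classical derivative u'(x) = 3*x**2 - 4*x.
φ(x) = sin(πx/3), so φ'(x) = π*cos(π*x/3)/3.
Note φ(0) = φ(3) = 0, so the boundary term u·φ vanishes.
LHS = ∫_0^3 u(x) φ'(x) dx = ∫_0^3 (π*x^3*cos(π*x/3)/3 - 2*π*x^2*cos(π*x/3)/3 + 2*π*cos(π*x/3)/3) dx. Term by term:
  ∫_0^3 2*π*cos(π*x/3)/3 dx = 0;  ∫_0^3 -2*π*x^2*cos(π*x/3)/3 dx = 36/π;  ∫_0^3 π*x^3*cos(π*x/3)/3 dx = -81/π + 324/π^3.
Sum: 0 + 36/π + -81/π + 324/π^3 = -45/π + 324/π^3.
So LHS = -45/π + 324/π^3.
∫_0^3 v(x) φ(x) dx = ∫_0^3 (3*x^2*sin(π*x/3) - 4*x*sin(π*x/3)) dx. Term by term:
  ∫_0^3 -4*x*sin(π*x/3) dx = -36/π;  ∫_0^3 3*x^2*sin(π*x/3) dx = -324/π^3 + 81/π.
Sum: -36/π + -324/π^3 + 81/π = -324/π^3 + 45/π.
So RHS = -∫_0^3 v(x) φ(x) dx = -45/π + 324/π^3.
LHS = RHS, so the identity holds for this test φ.
Moreover u is smooth here and v(x) = u'(x) = 3*x**2 - 4*x pointwise, so the identity holds for every test function. Hence v is the weak derivative of u.


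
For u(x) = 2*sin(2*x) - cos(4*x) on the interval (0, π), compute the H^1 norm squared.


||u||_{H^1(0,π)}^2 = 37*π/2

u'(x) = 4*sin(4*x) + 4*cos(2*x).
Expand u² and (u')² and integrate term by term on (0, π), using: for integers n ≥ 1, ∫_0^π sin²(nx) dx = ∫_0^π cos²(nx) dx = π/2; for n ≠ n', ∫_0^π sin(nx)sin(n'x) dx = ∫_0^π cos(nx)cos(n'x) dx = 0; and by product-to-sum, ∫_0^π sin(nx)cos(n'x) dx = ½∫_0^π [sin((n+n')x) + sin((n−n')x)] dx, which is 0 when n+n' is even and 2n/(n²−n'²) when n+n' is odd (it need not vanish on (0, π)).
  u² squared terms: (-1)²·∫cos(4x)² dx = 1·π/2 = π/2;  (2)²·∫sin(2x)² dx = 4·π/2 = 2*π.
  u² cross terms: 2·(-1)·(2)·∫cos(4x)·sin(2x) dx = -4·(0) = 0.
  So ∫_0^π u² dx = π/2 + 2*π + 0 = 5*π/2.
  (u')² squared terms: (4)²·∫cos(2x)² dx = 16·π/2 = 8*π;  (4)²·∫sin(4x)² dx = 16·π/2 = 8*π.
  (u')² cross terms: 2·(4)·(4)·∫cos(2x)·sin(4x) dx = 32·(0) = 0.
  So ∫_0^π (u')² dx = 8*π + 8*π + 0 = 16*π.
||u||_{H^1}^2 = (5*π/2) + (16*π) = 37*π/2.


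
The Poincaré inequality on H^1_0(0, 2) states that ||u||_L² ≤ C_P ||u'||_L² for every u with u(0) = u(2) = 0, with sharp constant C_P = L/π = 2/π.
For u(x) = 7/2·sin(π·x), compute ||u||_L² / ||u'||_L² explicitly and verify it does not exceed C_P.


||u||_L² / ||u'||_L² = 1/π < C_P = 2/π.

u(x) = 7/2·sin(π·x), so u'(x) = 7*π*cos(π*x)/2.
Writing u(x) = A·sin(kπx/L) with A = 7/2 and k = 2, use ∫_0^L sin²(kπx/L) dx = L/2 and ∫_0^L cos²(kπx/L) dx = L/2.
u² = 49/4·sin²(π·x) and (u')² = 49*π^2/4·cos²(π·x), and each of sin², cos² integrates to L/2 = 1 over (0, 2).
∫_0^2 u² dx = 49/4, so ||u||_L² = 7/2.
∫_0^2 (u')² dx = 49*π^2/4, so ||u'||_L² = 7*π/2.
Ratio ||u||_L² / ||u'||_L² = 1/π.
Sharp Poincaré constant on H^1_0(0, 2) is C_P = L/π = 2/π, achieved by sin(π/2·x).
This is the k = 2 harmonic; the ratio L/(kπ) is strictly less than C_P = L/π, consistent with the sharp inequality ||u||_L² ≤ C_P ||u'||_L².


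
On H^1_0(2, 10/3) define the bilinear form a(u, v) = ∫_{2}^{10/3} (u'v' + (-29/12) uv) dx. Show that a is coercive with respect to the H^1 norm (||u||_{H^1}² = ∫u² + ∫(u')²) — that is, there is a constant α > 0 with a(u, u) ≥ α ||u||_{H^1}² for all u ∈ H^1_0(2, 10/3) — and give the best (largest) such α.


α = (-116 + 27*π^2)/(3*(16 + 9*π^2))

Coercivity of a(·,·) on H^1_0(2, 10/3) means a(u, u) ≥ α ||u||_{H^1}² for every u ∈ H^1_0.
The interval has length L = 4/3, and Poincaré/coercivity depend only on L. Here a(u, u) = ∫(u')² + (-29/12)·∫u².
Here c = -29/12 < 0 with |c| < (π/L)² = 9*π^2/16, so coercivity still holds. The condition a(u,u) ≥ α||u||_{H^1}² reads (1−α)∫(u')² ≥ (α−c)∫u². Any admissible α is ≤ 1 (rapidly oscillating u have ∫u²/∫(u')² → 0), and α = 1 would force 0 ≥ (1−c)∫u², impossible since c < 1; so 1−α > 0. By the sharp Poincaré inequality on H^1_0 of an interval of length L, ∫(u')² ≥ (π/L)²∫u² with equality for the first sine mode sin(π(x−x₀)/L) (x₀ the left endpoint), so the inequality holds for all u iff (1−α)(π/L)² ≥ α − c, i.e. α ≤ ((π/L)² + c)/((π/L)² + 1) = (1 + c(L/π)²)/(1 + (L/π)²). (Direct route, valid since c ≤ 0: Poincaré gives c∫u² ≥ c(L/π)²∫(u')², so a(u,u) ≥ (1 + c(L/π)²)∫(u')², while ||u||_{H^1}² ≤ (1 + (L/π)²)∫(u')²; dividing yields the same α.) With (π/L)² = 9*π^2/16 and c = -29/12, the largest admissible constant is α = ((π/L)² + c)/((π/L)² + 1).
Simplifying, α = (-116 + 27*π^2)/(3*(16 + 9*π^2)).


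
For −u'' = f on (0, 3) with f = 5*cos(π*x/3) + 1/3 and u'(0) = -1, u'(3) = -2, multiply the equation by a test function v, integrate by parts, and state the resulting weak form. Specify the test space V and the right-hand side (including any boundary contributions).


V = H^1(0, 3) (v unrestricted at boundary; u is determined up to an additive constant); weak form: ∫_0^3 u'v' dx = ∫_0^3 (5*cos(π*x/3) + 1/3) v dx − 2·v(3) + v(0) for all v ∈ V.

Multiply both sides by a test function v and integrate from 0 to 3:
  ∫_0^3 −u''(x) v(x) dx = ∫_0^3 f(x) v(x) dx.
Integrate the LHS by parts once:
  ∫_0^3 −u'' v dx = −[u'(x) v(x)]_0^3 + ∫_0^3 u'(x) v'(x) dx.
Thus ∫_0^3 u'(x) v'(x) dx = ∫_0^3 f(x) v(x) dx + [u'(x) v(x)]_0^3.
Choose V so that boundary terms are either known or forced to vanish.
u has inhomogeneous Neumann u'(0) = -1, u'(3) = -2. [u' v]_0^3 = (-2)·v(3) − (-1)·v(0) = − 2·v(3) + v(0). Take V = H^1(0, 3); boundary term becomes part of RHS.
Weak formulation: find u (satisfying any essential BC) such that ∫_0^3 u'(x) v'(x) dx = ∫_0^3 f v dx − 2·v(3) + v(0) for all v ∈ V (Neumann data are natural BCs: they enter the RHS as boundary terms).
Substituting f(x) = 5*cos(π*x/3) + 1/3, the right-hand side is ∫_0^3 (5*cos(π*x/3) + 1/3) v dx − 2·v(3) + v(0).
Compatibility check (pure Neumann): taking v ≡ 1 ∈ V gives 0 = ∫_0^3 f dx + (-2) − (-1), i.e. ∫_0^3 f dx must equal u'(0) − u'(3) = 1. Indeed ∫_0^3 (5*cos(π*x/3) + 1/3) dx = 1, so the data are compatible. The solution is then unique only up to an additive constant (fix it e.g. by requiring ∫_0^3 u dx = 0).


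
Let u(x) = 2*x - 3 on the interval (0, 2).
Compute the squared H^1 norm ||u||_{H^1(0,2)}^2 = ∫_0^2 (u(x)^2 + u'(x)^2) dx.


||u||_{H^1}^2 = 38/3

The H^1 norm (squared) on an interval (0, L) is
  ||u||_{H^1}^2 = ∫_0^L u(x)^2 dx + ∫_0^L u'(x)^2 dx.
Compute u'(x) = 2.
Then u(x)^2 = 4*x**2 - 12*x + 9 and u'(x)^2 = 4.
Integrate each monomial from 0 to 2 using ∫_0^2 c·x^n dx = c·2^(n+1)/(n+1):
  ∫_0^2 u(x)^2 dx = ∫_0^2 (4*x^2 - 12*x + 9) dx. Term by term:
    ∫_0^2 4*x^2 dx = 32/3;  ∫_0^2 -12*x dx = -24;  ∫_0^2 9 dx = 18.
  Sum: 32/3 − 24 + 18 = 14/3.
  ∫_0^2 u'(x)^2 dx = ∫_0^2 (4) dx. Term by term:
    ∫_0^2 4 dx = 8.
Adding: ||u||_{H^1}^2 = 14/3 + 8 = 38/3.


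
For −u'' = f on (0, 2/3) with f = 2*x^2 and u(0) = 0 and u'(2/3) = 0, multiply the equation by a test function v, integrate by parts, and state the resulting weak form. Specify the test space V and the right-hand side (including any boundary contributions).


V = {v ∈ H^1(0, 2/3) : v(0) = 0} (test functions vanish at x = 0 where u is specified); weak form: ∫_0^2/3 u'v' dx = ∫_0^2/3 (2*x^2) v dx for all v ∈ V.

Multiply both sides by a test function v and integrate from 0 to 2/3:
  ∫_0^2/3 −u''(x) v(x) dx = ∫_0^2/3 f(x) v(x) dx.
Integrate the LHS by parts once:
  ∫_0^2/3 −u'' v dx = −[u'(x) v(x)]_0^2/3 + ∫_0^2/3 u'(x) v'(x) dx.
Thus ∫_0^2/3 u'(x) v'(x) dx = ∫_0^2/3 f(x) v(x) dx + [u'(x) v(x)]_0^2/3.
Choose V so that boundary terms are either known or forced to vanish.
Mixed BC: u(0) = 0 (Dirichlet) and u'(2/3) = 0 (Neumann). Define V = {v ∈ H^1(0, 2/3) : v(0) = 0}. Then [u' v]_0^2/3 = u'(2/3)·v(2/3) − u'(0)·0 = 0.
Weak formulation: find u (satisfying any essential BC) such that ∫_0^2/3 u'(x) v'(x) dx = ∫_0^2/3 f v dx for all v ∈ V (Dirichlet at 0 absorbed into V; the Neumann datum at x = 2/3 is zero, so no boundary term remains).
Substituting f(x) = 2*x^2, the right-hand side is ∫_0^2/3 (2*x^2) v dx.
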